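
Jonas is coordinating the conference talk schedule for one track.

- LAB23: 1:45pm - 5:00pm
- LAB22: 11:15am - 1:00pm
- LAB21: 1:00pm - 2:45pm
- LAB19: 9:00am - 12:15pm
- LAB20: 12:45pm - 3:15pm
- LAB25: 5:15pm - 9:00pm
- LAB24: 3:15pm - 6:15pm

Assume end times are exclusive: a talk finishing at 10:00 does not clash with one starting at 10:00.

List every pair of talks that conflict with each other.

LAB19 & LAB22, LAB20 & LAB21, LAB20 & LAB22, LAB20 & LAB23, LAB21 & LAB23, LAB23 & LAB24, LAB24 & LAB25

Sorted by start: LAB19, LAB22, LAB20, LAB21, LAB23, LAB24, LAB25.
LAB22 starts before LAB19 ends → LAB19 and LAB22 overlap.
LAB20 starts after LAB19 ends, so LAB19 has no further overlaps.
LAB20 starts before LAB22 ends → LAB22 and LAB20 overlap.
LAB21 starts exactly when LAB22 ends (back-to-back, no overlap), so LAB22 has no further overlaps.
LAB21 starts before LAB20 ends → LAB20 and LAB21 overlap.
LAB23 starts before LAB20 ends → LAB20 and LAB23 overlap.
LAB24 starts exactly when LAB20 ends (back-to-back, no overlap), so LAB20 has no further overlaps.
LAB23 starts before LAB21 ends → LAB21 and LAB23 overlap.
LAB24 starts after LAB21 ends, so LAB21 has no further overlaps.
LAB24 starts before LAB23 ends → LAB23 and LAB24 overlap.
LAB25 starts after LAB23 ends.
LAB25 starts before LAB24 ends → LAB24 and LAB25 overlap.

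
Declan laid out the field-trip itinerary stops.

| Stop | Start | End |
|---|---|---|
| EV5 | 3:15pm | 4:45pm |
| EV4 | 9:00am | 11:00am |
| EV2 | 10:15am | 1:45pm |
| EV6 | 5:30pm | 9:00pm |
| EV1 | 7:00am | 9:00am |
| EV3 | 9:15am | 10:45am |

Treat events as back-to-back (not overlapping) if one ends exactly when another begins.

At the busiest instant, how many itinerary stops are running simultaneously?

3

Walk through starts and ends in time order (an end at T is processed before a start at T):
7:00am start EV1 → 1
9:00am end EV1 → 0
9:00am start EV4 → 1
9:15am start EV3 → 2
10:15am start EV2 → 3
10:45am end EV3 → 2
11:00am end EV4 → 1
1:45pm end EV2 → 0
3:15pm start EV5 → 1
4:45pm end EV5 → 0
5:30pm start EV6 → 1
9:00pm end EV6 → 0
Peak is 3, at 10:15am (EV2, EV3, EV4).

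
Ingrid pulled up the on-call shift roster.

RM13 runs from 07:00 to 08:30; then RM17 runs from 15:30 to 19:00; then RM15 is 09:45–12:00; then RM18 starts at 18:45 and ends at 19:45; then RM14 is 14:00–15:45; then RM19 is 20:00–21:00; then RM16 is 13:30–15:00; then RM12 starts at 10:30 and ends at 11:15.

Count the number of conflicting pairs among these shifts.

4

Check each pair: they overlap iff neither finishes before the other starts.
Sorted by start: RM13, RM15, RM12, RM16, RM14, RM17, RM18, RM19.
RM15 starts after RM13 ends, so RM13 has no further overlaps.
RM12 starts before RM15 ends → RM15 and RM12 overlap.
RM16 starts after RM15 ends, so RM15 has no further overlaps.
RM16 starts after RM12 ends, so RM12 has no further overlaps.
RM14 starts before RM16 ends → RM16 and RM14 overlap.
RM17 starts after RM16 ends, so RM16 has no further overlaps.
RM17 starts before RM14 ends → RM14 and RM17 overlap.
RM18 starts after RM14 ends, so RM14 has no further overlaps.
RM18 starts before RM17 ends → RM17 and RM18 overlap.
RM19 starts after RM17 ends.
RM19 starts after RM18 ends.
Overlapping pairs: RM12 & RM15, RM14 & RM16, RM14 & RM17, RM17 & RM18 — 4 in total.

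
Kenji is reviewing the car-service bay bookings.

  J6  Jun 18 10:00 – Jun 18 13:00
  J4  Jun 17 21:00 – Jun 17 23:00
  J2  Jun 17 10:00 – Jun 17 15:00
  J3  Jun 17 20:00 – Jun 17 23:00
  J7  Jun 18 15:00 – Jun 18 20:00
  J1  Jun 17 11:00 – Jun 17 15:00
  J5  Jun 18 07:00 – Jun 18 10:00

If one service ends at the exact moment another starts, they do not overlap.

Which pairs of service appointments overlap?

J1 & J2, J3 & J4

Two intervals overlap when each starts before the other ends.
Sorted by start: J2, J1, J3, J4, J5, J6, J7.
J1 starts before J2 ends → J2 and J1 overlap.
J3 starts after J2 ends, so J2 has no further overlaps.
J3 starts after J1 ends, so J1 has no further overlaps.
J4 starts before J3 ends → J3 and J4 overlap.
J5 starts after J3 ends, so J3 has no further overlaps.
J5 starts after J4 ends, so J4 has no further overlaps.
J6 starts exactly when J5 ends (back-to-back, no overlap), so J5 has no further overlaps.
J7 starts after J6 ends.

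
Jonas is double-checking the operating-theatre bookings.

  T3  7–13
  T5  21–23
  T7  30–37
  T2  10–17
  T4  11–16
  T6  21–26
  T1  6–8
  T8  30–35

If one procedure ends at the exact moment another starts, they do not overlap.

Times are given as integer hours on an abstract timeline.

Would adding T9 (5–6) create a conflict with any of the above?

No — it doesn't clash with anything

T1: starts 6 at or after T9 ends 6 → clear.
T3: starts 7 at or after T9 ends 6 → clear.
T2: starts 10 at or after T9 ends 6 → clear.
T4: starts 11 at or after T9 ends 6 → clear.
T5: starts 21 at or after T9 ends 6 → clear.
T6: starts 21 at or after T9 ends 6 → clear.
T7: starts 30 at or after T9 ends 6 → clear.
T8: starts 30 at or after T9 ends 6 → clear.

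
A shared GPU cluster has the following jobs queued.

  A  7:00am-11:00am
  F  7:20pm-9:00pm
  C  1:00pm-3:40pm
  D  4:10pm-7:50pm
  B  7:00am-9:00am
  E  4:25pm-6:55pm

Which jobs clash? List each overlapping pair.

A & B, D & E, D & F

Two intervals overlap when each starts before the other ends.
Sorted by start: A, B, C, D, E, F.
B starts before A ends → A and B overlap.
C starts after A ends, so A has no further overlaps.
C starts after B ends, so B has no further overlaps.
D starts after C ends, so C has no further overlaps.
E starts before D ends → D and E overlap.
F starts before D ends → D and F overlap.
F starts after E ends.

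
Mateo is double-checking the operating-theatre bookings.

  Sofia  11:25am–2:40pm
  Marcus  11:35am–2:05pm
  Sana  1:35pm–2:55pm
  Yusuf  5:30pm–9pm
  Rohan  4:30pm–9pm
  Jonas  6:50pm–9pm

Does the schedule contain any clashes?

Yes

Sorted by start: Sofia, Marcus, Sana, Rohan, Yusuf, Jonas.
Marcus starts before Sofia ends → Sofia and Marcus overlap.
That's a conflict, so the schedule is not conflict-free.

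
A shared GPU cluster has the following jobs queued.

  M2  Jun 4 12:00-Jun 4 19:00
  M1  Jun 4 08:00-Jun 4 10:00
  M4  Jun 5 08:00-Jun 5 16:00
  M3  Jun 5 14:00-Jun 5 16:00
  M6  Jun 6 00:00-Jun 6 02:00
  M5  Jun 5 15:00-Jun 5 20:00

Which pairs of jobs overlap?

Sorted by start: M1, M2, M4, M3, M5, M6.
M2 starts after M1 ends, so nothing later overlaps M1 either.
M4 starts after M2 ends, so nothing later overlaps M2 either.
M3 starts before M4 ends → M4 and M3 overlap.
M5 starts before M4 ends → M4 and M5 overlap.
M6 starts after M4 ends.
M5 starts before M3 ends → M3 and M5 overlap.
M6 starts after M3 ends.
M6 starts after M5 ends.

M3 & M4, M3 & M5, M4 & M5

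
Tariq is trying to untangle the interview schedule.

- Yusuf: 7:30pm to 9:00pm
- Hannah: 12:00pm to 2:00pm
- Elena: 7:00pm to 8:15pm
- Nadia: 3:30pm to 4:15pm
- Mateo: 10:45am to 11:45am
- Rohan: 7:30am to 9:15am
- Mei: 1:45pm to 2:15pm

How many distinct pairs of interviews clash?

Sorted by start: Rohan, Mateo, Hannah, Mei, Nadia, Elena, Yusuf.
Mateo starts after Rohan ends, so Rohan has no further overlaps.
Hannah starts after Mateo ends, so Mateo has no further overlaps.
Mei starts before Hannah ends → Hannah and Mei overlap.
Nadia starts after Hannah ends, so Hannah has no further overlaps.
Nadia starts after Mei ends, so Mei has no further overlaps.
Elena starts after Nadia ends, so Nadia has no further overlaps.
Yusuf starts before Elena ends → Elena and Yusuf overlap.
Overlapping pairs: Elena & Yusuf, Hannah & Mei — 2 in total.

2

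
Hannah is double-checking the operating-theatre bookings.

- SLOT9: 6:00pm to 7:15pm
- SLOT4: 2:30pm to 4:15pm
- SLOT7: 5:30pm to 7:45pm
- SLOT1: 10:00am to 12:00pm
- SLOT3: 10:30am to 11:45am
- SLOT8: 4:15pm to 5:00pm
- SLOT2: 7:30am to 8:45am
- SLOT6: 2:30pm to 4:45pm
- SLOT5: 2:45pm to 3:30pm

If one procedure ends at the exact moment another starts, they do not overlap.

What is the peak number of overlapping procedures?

Sort all start/end points and keep a running count:
7:30am start SLOT2 → 1
8:45am end SLOT2 → 0
10:00am start SLOT1 → 1
10:30am start SLOT3 → 2
11:45am end SLOT3 → 1
12:00pm end SLOT1 → 0
2:30pm start SLOT4 → 1
2:30pm start SLOT6 → 2
2:45pm start SLOT5 → 3
3:30pm end SLOT5 → 2
4:15pm end SLOT4 → 1
4:15pm start SLOT8 → 2
4:45pm end SLOT6 → 1
5:00pm end SLOT8 → 0
5:30pm start SLOT7 → 1
6:00pm start SLOT9 → 2
7:15pm end SLOT9 → 1
7:45pm end SLOT7 → 0
Peak is 3, at 2:45pm (SLOT4, SLOT5, SLOT6).

3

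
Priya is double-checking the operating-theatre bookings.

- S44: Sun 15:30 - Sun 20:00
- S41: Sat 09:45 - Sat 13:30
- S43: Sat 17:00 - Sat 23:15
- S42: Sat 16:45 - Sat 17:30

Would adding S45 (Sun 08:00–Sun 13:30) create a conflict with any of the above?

No — it doesn't clash with anything

S41: ends Sat 13:30 at or before S45 starts Sun 08:00 → clear.
S42: ends Sat 17:30 at or before S45 starts Sun 08:00 → clear.
S43: ends Sat 23:15 at or before S45 starts Sun 08:00 → clear.
S44: starts Sun 15:30 at or after S45 ends Sun 13:30 → clear.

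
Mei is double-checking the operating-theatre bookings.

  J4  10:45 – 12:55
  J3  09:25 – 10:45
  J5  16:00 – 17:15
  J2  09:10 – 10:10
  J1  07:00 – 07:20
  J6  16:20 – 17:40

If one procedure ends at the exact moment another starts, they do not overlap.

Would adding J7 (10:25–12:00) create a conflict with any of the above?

Yes — it overlaps J3, J4

J1: ends 07:20 at or before J7 starts 10:25 → clear.
J2: ends 10:10 at or before J7 starts 10:25 → clear.
J3: starts 09:25 before J7 ends 12:00, and ends 10:45 after J7 starts 10:25 → overlap.
J4: starts 10:45 before J7 ends 12:00, and ends 12:55 after J7 starts 10:25 → overlap.
J5: starts 16:00 at or after J7 ends 12:00 → clear.
J6: starts 16:20 at or after J7 ends 12:00 → clear.
J7 overlaps J3, J4.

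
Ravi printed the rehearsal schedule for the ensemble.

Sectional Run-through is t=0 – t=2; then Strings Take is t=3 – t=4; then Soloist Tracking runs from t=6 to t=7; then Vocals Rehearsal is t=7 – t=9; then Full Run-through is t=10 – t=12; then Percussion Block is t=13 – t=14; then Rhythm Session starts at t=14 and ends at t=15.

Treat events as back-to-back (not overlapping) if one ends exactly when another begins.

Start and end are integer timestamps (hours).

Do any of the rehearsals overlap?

No

Two intervals overlap when each starts before the other ends.
Sorted by start: Sectional Run-through, Strings Take, Soloist Tracking, Vocals Rehearsal, Full Run-through, Percussion Block, Rhythm Session.
Strings Take starts after Sectional Run-through ends, so Sectional Run-through has no further overlaps.
Soloist Tracking starts after Strings Take ends, so Strings Take has no further overlaps.
Vocals Rehearsal starts exactly when Soloist Tracking ends (back-to-back, no overlap), so Soloist Tracking has no further overlaps.
Full Run-through starts after Vocals Rehearsal ends, so Vocals Rehearsal has no further overlaps.
Percussion Block starts after Full Run-through ends, so Full Run-through has no further overlaps.
Rhythm Session starts exactly when Percussion Block ends (back-to-back, no overlap).
Every pair is clear; the schedule has no overlaps.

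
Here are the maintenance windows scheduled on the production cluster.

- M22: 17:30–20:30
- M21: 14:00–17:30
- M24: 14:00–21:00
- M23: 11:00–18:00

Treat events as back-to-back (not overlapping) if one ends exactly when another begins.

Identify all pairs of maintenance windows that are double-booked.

M21 & M23, M21 & M24, M22 & M23, M22 & M24, M23 & M24

Check each pair: they overlap iff neither finishes before the other starts.
Sorted by start: M23, M21, M24, M22.
M21 starts before M23 ends → M23 and M21 overlap.
M24 starts before M23 ends → M23 and M24 overlap.
M22 starts before M23 ends → M23 and M22 overlap.
M24 starts before M21 ends → M21 and M24 overlap.
M22 starts exactly when M21 ends (back-to-back, no overlap).
M22 starts before M24 ends → M24 and M22 overlap.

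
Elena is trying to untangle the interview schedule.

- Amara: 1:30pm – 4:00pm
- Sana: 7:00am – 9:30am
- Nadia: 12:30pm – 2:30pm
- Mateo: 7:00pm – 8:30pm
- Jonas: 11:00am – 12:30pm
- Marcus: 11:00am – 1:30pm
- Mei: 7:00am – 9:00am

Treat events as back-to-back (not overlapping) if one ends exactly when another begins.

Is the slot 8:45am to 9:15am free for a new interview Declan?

Sana: starts 7:00am before Declan ends 9:15am, and ends 9:30am after Declan starts 8:45am → overlap.
Mei: starts 7:00am before Declan ends 9:15am, and ends 9:00am after Declan starts 8:45am → overlap.
Marcus: starts 11:00am at or after Declan ends 9:15am → clear.
Jonas: starts 11:00am at or after Declan ends 9:15am → clear.
Nadia: starts 12:30pm at or after Declan ends 9:15am → clear.
Amara: starts 1:30pm at or after Declan ends 9:15am → clear.
Mateo: starts 7:00pm at or after Declan ends 9:15am → clear.
Declan overlaps Sana, Mei.

No — it overlaps Mei, Sana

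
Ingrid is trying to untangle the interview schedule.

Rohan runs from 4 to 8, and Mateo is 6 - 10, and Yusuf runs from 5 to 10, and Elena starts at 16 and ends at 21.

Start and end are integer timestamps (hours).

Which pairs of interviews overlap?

Mateo & Rohan, Mateo & Yusuf, Rohan & Yusuf

Sorted by start: Rohan, Yusuf, Mateo, Elena.
Yusuf starts before Rohan ends → Rohan and Yusuf overlap.
Mateo starts before Rohan ends → Rohan and Mateo overlap.
Elena starts after Rohan ends.
Mateo starts before Yusuf ends → Yusuf and Mateo overlap.
Elena starts after Yusuf ends.
Elena starts after Mateo ends.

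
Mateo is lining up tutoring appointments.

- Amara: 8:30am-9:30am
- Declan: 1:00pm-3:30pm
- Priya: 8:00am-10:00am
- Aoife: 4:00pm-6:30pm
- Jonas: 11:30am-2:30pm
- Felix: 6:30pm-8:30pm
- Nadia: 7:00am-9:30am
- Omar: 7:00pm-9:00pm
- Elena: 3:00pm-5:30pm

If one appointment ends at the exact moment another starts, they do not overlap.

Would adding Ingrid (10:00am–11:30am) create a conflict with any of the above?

Nadia: ends 9:30am at or before Ingrid starts 10:00am → clear.
Priya: ends 10:00am at or before Ingrid starts 10:00am → clear.
Amara: ends 9:30am at or before Ingrid starts 10:00am → clear.
Jonas: starts 11:30am at or after Ingrid ends 11:30am → clear.
Declan: starts 1:00pm at or after Ingrid ends 11:30am → clear.
Elena: starts 3:00pm at or after Ingrid ends 11:30am → clear.
Aoife: starts 4:00pm at or after Ingrid ends 11:30am → clear.
Felix: starts 6:30pm at or after Ingrid ends 11:30am → clear.
Omar: starts 7:00pm at or after Ingrid ends 11:30am → clear.

No — it doesn't clash with anything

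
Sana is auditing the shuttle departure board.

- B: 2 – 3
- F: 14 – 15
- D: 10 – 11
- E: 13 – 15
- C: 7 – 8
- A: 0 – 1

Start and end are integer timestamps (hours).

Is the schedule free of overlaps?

Sorted by start: A, B, C, D, E, F.
B starts after A ends — done with A.
C starts after B ends — done with B.
D starts after C ends — done with C.
E starts after D ends — done with D.
F starts before E ends → E and F overlap.
That's a conflict, so the schedule is not conflict-free.

No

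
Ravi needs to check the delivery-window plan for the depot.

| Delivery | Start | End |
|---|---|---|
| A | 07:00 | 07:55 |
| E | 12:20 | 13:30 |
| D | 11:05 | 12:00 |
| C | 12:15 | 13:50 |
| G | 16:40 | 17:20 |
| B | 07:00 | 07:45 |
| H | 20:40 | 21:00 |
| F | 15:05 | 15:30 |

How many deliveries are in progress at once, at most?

2

Sort all start/end points and keep a running count:
07:00 start A → 1
07:00 start B → 2
07:45 end B → 1
07:55 end A → 0
11:05 start D → 1
12:00 end D → 0
12:15 start C → 1
12:20 start E → 2
13:30 end E → 1
13:50 end C → 0
15:05 start F → 1
15:30 end F → 0
16:40 start G → 1
17:20 end G → 0
20:40 start H → 1
21:00 end H → 0
Peak is 2, at 07:00 (A, B).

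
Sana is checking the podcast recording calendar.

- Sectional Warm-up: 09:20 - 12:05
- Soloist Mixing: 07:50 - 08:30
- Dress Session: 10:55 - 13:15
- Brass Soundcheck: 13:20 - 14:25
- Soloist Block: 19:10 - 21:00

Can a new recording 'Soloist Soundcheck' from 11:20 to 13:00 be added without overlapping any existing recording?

No — it overlaps Dress Session, Sectional Warm-up

Soloist Mixing: ends 08:30 at or before Soloist Soundcheck starts 11:20 → clear.
Sectional Warm-up: starts 09:20 before Soloist Soundcheck ends 13:00, and ends 12:05 after Soloist Soundcheck starts 11:20 → overlap.
Dress Session: starts 10:55 before Soloist Soundcheck ends 13:00, and ends 13:15 after Soloist Soundcheck starts 11:20 → overlap.
Brass Soundcheck: starts 13:20 at or after Soloist Soundcheck ends 13:00 → clear.
Soloist Block: starts 19:10 at or after Soloist Soundcheck ends 13:00 → clear.
Soloist Soundcheck overlaps Sectional Warm-up, Dress Session.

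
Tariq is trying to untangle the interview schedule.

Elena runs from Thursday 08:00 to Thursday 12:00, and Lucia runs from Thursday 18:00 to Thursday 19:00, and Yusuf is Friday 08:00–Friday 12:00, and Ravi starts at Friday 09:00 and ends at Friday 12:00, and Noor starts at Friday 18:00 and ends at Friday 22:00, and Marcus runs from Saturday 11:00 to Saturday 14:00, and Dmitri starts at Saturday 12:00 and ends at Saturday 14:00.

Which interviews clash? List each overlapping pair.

Dmitri & Marcus, Ravi & Yusuf

Sorted by start: Elena, Lucia, Yusuf, Ravi, Noor, Marcus, Dmitri.
Lucia starts after Elena ends, so Elena has no further overlaps.
Yusuf starts after Lucia ends, so Lucia has no further overlaps.
Ravi starts before Yusuf ends → Yusuf and Ravi overlap.
Noor starts after Yusuf ends, so Yusuf has no further overlaps.
Noor starts after Ravi ends, so Ravi has no further overlaps.
Marcus starts after Noor ends, so Noor has no further overlaps.
Dmitri starts before Marcus ends → Marcus and Dmitri overlap.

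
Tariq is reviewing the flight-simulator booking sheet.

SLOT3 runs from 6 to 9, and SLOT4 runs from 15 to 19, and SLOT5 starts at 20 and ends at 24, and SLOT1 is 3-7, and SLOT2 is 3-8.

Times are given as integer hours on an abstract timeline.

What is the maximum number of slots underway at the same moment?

3

Walk through starts and ends in time order (an end at T is processed before a start at T):
3 start SLOT1 → 1
3 start SLOT2 → 2
6 start SLOT3 → 3
7 end SLOT1 → 2
8 end SLOT2 → 1
9 end SLOT3 → 0
15 start SLOT4 → 1
19 end SLOT4 → 0
20 start SLOT5 → 1
24 end SLOT5 → 0
Peak is 3, at 6 (SLOT1, SLOT2, SLOT3).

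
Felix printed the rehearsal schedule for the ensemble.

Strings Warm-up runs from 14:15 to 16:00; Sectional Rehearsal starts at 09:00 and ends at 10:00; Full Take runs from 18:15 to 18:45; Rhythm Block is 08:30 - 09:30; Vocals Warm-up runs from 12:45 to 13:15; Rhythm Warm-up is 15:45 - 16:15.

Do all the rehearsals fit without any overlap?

No

Sorted by start: Rhythm Block, Sectional Rehearsal, Vocals Warm-up, Strings Warm-up, Rhythm Warm-up, Full Take.
Sectional Rehearsal starts before Rhythm Block ends → Rhythm Block and Sectional Rehearsal overlap.
That's a conflict, so the schedule is not conflict-free.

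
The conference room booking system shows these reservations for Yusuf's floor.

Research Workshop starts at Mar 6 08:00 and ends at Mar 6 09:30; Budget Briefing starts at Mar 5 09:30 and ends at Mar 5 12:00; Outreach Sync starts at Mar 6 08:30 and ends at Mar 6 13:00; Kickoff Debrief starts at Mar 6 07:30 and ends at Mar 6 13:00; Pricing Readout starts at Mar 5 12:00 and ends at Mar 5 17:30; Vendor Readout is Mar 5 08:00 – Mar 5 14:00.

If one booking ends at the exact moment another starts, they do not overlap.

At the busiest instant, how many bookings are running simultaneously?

3

Sort all start/end points and keep a running count:
Mar 5 08:00 start Vendor Readout → 1
Mar 5 09:30 start Budget Briefing → 2
Mar 5 12:00 end Budget Briefing → 1
Mar 5 12:00 start Pricing Readout → 2
Mar 5 14:00 end Vendor Readout → 1
Mar 5 17:30 end Pricing Readout → 0
Mar 6 07:30 start Kickoff Debrief → 1
Mar 6 08:00 start Research Workshop → 2
Mar 6 08:30 start Outreach Sync → 3
Mar 6 09:30 end Research Workshop → 2
Mar 6 13:00 end Kickoff Debrief → 1
Mar 6 13:00 end Outreach Sync → 0
Peak is 3, at Mar 6 08:30 (Kickoff Debrief, Outreach Sync, Research Workshop).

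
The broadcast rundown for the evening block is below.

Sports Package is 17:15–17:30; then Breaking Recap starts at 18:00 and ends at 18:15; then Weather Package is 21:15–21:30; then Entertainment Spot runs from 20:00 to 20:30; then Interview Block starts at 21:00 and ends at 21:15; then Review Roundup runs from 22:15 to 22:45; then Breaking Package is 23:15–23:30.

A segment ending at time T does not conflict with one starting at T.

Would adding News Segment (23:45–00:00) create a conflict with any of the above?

Sports Package: ends 17:30 at or before News Segment starts 23:45 → clear.
Breaking Recap: ends 18:15 at or before News Segment starts 23:45 → clear.
Entertainment Spot: ends 20:30 at or before News Segment starts 23:45 → clear.
Interview Block: ends 21:15 at or before News Segment starts 23:45 → clear.
Weather Package: ends 21:30 at or before News Segment starts 23:45 → clear.
Review Roundup: ends 22:45 at or before News Segment starts 23:45 → clear.
Breaking Package: ends 23:30 at or before News Segment starts 23:45 → clear.

No — it doesn't clash with anything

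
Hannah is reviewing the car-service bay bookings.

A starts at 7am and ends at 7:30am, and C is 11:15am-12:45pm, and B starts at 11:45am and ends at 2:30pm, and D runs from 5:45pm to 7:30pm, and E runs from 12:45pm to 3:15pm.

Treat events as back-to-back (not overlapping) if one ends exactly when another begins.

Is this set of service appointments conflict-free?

Check each pair: they overlap iff neither finishes before the other starts.
Sorted by start: A, C, B, E, D.
C starts after A ends — done with A.
B starts before C ends → C and B overlap.
That's a conflict, so the schedule is not conflict-free.

No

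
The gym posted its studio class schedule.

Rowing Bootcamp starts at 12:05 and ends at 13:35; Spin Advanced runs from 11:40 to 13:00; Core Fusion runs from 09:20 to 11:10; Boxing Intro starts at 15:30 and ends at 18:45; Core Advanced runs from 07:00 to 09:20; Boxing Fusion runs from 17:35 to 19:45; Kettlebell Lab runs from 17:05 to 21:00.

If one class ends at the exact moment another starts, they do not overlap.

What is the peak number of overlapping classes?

3

Sort all start/end points and keep a running count:
07:00 start Core Advanced → 1
09:20 end Core Advanced → 0
09:20 start Core Fusion → 1
11:10 end Core Fusion → 0
11:40 start Spin Advanced → 1
12:05 start Rowing Bootcamp → 2
13:00 end Spin Advanced → 1
13:35 end Rowing Bootcamp → 0
15:30 start Boxing Intro → 1
17:05 start Kettlebell Lab → 2
17:35 start Boxing Fusion → 3
18:45 end Boxing Intro → 2
19:45 end Boxing Fusion → 1
21:00 end Kettlebell Lab → 0
Peak is 3, at 17:35 (Boxing Fusion, Boxing Intro, Kettlebell Lab).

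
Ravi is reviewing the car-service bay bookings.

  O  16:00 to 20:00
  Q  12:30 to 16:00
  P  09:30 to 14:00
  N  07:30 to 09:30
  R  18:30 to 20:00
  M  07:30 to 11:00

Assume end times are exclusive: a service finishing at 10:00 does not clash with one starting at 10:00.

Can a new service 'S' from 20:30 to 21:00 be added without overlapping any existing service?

Yes — the slot is free

M: ends 11:00 at or before S starts 20:30 → clear.
N: ends 09:30 at or before S starts 20:30 → clear.
P: ends 14:00 at or before S starts 20:30 → clear.
Q: ends 16:00 at or before S starts 20:30 → clear.
O: ends 20:00 at or before S starts 20:30 → clear.
R: ends 20:00 at or before S starts 20:30 → clear.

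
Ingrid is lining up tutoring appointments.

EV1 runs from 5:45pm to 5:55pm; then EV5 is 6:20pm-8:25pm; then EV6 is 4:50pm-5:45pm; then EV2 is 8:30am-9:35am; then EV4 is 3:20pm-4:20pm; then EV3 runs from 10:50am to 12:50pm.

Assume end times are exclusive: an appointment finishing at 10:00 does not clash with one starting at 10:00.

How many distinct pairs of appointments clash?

0

Sorted by start: EV2, EV3, EV4, EV6, EV1, EV5.
EV3 starts after EV2 ends; EV2 is clear from here.
EV4 starts after EV3 ends; EV3 is clear from here.
EV6 starts after EV4 ends; EV4 is clear from here.
EV1 starts exactly when EV6 ends (back-to-back, no overlap); EV6 is clear from here.
EV5 starts after EV1 ends.
No pair overlaps.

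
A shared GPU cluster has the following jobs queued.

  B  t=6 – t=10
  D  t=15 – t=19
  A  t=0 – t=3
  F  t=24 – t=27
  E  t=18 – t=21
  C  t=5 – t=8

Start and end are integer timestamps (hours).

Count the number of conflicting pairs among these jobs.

Two intervals overlap when each starts before the other ends.
Sorted by start: A, C, B, D, E, F.
C starts after A ends; A is clear from here.
B starts before C ends → C and B overlap.
D starts after C ends; C is clear from here.
D starts after B ends; B is clear from here.
E starts before D ends → D and E overlap.
F starts after D ends.
F starts after E ends.
Overlapping pairs: B & C, D & E — 2 in total.

2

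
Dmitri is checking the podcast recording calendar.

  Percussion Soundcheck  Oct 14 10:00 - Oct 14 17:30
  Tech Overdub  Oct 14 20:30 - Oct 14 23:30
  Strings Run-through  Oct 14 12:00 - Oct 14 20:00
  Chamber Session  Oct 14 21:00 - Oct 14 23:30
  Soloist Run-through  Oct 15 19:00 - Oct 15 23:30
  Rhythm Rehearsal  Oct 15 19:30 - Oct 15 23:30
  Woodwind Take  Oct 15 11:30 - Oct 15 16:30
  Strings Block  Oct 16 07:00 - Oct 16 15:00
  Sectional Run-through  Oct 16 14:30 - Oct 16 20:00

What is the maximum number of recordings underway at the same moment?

Walk through starts and ends in time order (an end at T is processed before a start at T):
Oct 14 10:00 start Percussion Soundcheck → 1
Oct 14 12:00 start Strings Run-through → 2
Oct 14 17:30 end Percussion Soundcheck → 1
Oct 14 20:00 end Strings Run-through → 0
Oct 14 20:30 start Tech Overdub → 1
Oct 14 21:00 start Chamber Session → 2
Oct 14 23:30 end Chamber Session → 1
Oct 14 23:30 end Tech Overdub → 0
Oct 15 11:30 start Woodwind Take → 1
Oct 15 16:30 end Woodwind Take → 0
Oct 15 19:00 start Soloist Run-through → 1
Oct 15 19:30 start Rhythm Rehearsal → 2
Oct 15 23:30 end Rhythm Rehearsal → 1
Oct 15 23:30 end Soloist Run-through → 0
Oct 16 07:00 start Strings Block → 1
Oct 16 14:30 start Sectional Run-through → 2
Oct 16 15:00 end Strings Block → 1
Oct 16 20:00 end Sectional Run-through → 0
Peak is 2, at Oct 14 12:00 (Percussion Soundcheck, Strings Run-through).

2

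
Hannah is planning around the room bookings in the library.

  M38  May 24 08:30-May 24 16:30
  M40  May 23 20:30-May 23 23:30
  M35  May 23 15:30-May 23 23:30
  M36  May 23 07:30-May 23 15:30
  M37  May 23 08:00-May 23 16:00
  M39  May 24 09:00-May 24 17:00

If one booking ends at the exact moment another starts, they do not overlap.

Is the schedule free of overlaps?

Check each pair: they overlap iff neither finishes before the other starts.
Sorted by start: M36, M37, M35, M40, M38, M39.
M37 starts before M36 ends → M36 and M37 overlap.
That's a conflict, so the schedule is not conflict-free.

No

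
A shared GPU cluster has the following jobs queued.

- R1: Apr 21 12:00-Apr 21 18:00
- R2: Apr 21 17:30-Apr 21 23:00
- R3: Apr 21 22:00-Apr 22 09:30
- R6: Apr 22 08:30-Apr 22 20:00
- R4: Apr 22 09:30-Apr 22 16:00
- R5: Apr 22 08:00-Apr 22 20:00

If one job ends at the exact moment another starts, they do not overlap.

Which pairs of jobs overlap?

Two intervals overlap when each starts before the other ends.
Sorted by start: R1, R2, R3, R5, R6, R4.
R2 starts before R1 ends → R1 and R2 overlap.
R3 starts after R1 ends — done with R1.
R3 starts before R2 ends → R2 and R3 overlap.
R5 starts after R2 ends — done with R2.
R5 starts before R3 ends → R3 and R5 overlap.
R6 starts before R3 ends → R3 and R6 overlap.
R4 starts exactly when R3 ends (back-to-back, no overlap).
R6 starts before R5 ends → R5 and R6 overlap.
R4 starts before R5 ends → R5 and R4 overlap.
R4 starts before R6 ends → R6 and R4 overlap.

R1 & R2, R2 & R3, R3 & R5, R3 & R6, R4 & R5, R4 & R6, R5 & R6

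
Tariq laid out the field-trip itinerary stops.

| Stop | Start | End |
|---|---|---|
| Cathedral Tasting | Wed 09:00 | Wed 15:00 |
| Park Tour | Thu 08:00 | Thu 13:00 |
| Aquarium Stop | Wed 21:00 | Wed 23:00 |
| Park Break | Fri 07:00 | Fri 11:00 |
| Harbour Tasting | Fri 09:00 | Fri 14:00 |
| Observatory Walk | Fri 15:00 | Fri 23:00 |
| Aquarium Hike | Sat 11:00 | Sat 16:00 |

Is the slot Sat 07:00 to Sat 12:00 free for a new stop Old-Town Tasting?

No — it overlaps Aquarium Hike

Cathedral Tasting: ends Wed 15:00 at or before Old-Town Tasting starts Sat 07:00 → clear.
Aquarium Stop: ends Wed 23:00 at or before Old-Town Tasting starts Sat 07:00 → clear.
Park Tour: ends Thu 13:00 at or before Old-Town Tasting starts Sat 07:00 → clear.
Park Break: ends Fri 11:00 at or before Old-Town Tasting starts Sat 07:00 → clear.
Harbour Tasting: ends Fri 14:00 at or before Old-Town Tasting starts Sat 07:00 → clear.
Observatory Walk: ends Fri 23:00 at or before Old-Town Tasting starts Sat 07:00 → clear.
Aquarium Hike: starts Sat 11:00 before Old-Town Tasting ends Sat 12:00, and ends Sat 16:00 after Old-Town Tasting starts Sat 07:00 → overlap.
Old-Town Tasting overlaps Aquarium Hike.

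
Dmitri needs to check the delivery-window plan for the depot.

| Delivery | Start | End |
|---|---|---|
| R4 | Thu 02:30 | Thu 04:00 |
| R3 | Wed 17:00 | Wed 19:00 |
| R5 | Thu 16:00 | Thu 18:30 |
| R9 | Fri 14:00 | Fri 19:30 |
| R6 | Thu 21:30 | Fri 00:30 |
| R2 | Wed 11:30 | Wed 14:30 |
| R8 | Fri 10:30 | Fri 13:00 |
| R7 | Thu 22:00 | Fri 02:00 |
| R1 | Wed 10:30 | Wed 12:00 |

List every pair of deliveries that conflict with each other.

Two intervals overlap when each starts before the other ends.
Sorted by start: R1, R2, R3, R4, R5, R6, R7, R8, R9.
R2 starts before R1 ends → R1 and R2 overlap.
R3 starts after R1 ends, so nothing later overlaps R1 either.
R3 starts after R2 ends, so nothing later overlaps R2 either.
R4 starts after R3 ends, so nothing later overlaps R3 either.
R5 starts after R4 ends, so nothing later overlaps R4 either.
R6 starts after R5 ends, so nothing later overlaps R5 either.
R7 starts before R6 ends → R6 and R7 overlap.
R8 starts after R6 ends, so nothing later overlaps R6 either.
R8 starts after R7 ends, so nothing later overlaps R7 either.
R9 starts after R8 ends.

R1 & R2, R6 & R7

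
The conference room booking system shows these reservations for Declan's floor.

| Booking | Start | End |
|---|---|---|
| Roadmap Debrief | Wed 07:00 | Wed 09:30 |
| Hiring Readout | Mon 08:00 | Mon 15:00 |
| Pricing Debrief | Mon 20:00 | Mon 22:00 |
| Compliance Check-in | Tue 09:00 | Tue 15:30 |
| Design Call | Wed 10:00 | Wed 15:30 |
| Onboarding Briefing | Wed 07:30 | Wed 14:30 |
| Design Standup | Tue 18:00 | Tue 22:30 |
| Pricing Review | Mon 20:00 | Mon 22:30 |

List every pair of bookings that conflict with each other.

Sorted by start: Hiring Readout, Pricing Debrief, Pricing Review, Compliance Check-in, Design Standup, Roadmap Debrief, Onboarding Briefing, Design Call.
Pricing Debrief starts after Hiring Readout ends; Hiring Readout is clear from here.
Pricing Review starts before Pricing Debrief ends → Pricing Debrief and Pricing Review overlap.
Compliance Check-in starts after Pricing Debrief ends; Pricing Debrief is clear from here.
Compliance Check-in starts after Pricing Review ends; Pricing Review is clear from here.
Design Standup starts after Compliance Check-in ends; Compliance Check-in is clear from here.
Roadmap Debrief starts after Design Standup ends; Design Standup is clear from here.
Onboarding Briefing starts before Roadmap Debrief ends → Roadmap Debrief and Onboarding Briefing overlap.
Design Call starts after Roadmap Debrief ends.
Design Call starts before Onboarding Briefing ends → Onboarding Briefing and Design Call overlap.

Design Call & Onboarding Briefing, Onboarding Briefing & Roadmap Debrief, Pricing Debrief & Pricing Review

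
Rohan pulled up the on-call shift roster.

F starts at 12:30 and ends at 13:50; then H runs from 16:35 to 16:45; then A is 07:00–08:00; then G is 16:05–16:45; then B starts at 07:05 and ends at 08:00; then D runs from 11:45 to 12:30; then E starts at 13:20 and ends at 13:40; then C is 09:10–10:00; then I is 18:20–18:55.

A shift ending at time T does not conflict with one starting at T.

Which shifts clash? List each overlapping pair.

A & B, E & F, G & H

Sorted by start: A, B, C, D, F, E, G, H, I.
B starts before A ends → A and B overlap.
C starts after A ends, so A has no further overlaps.
C starts after B ends, so B has no further overlaps.
D starts after C ends, so C has no further overlaps.
F starts exactly when D ends (back-to-back, no overlap), so D has no further overlaps.
E starts before F ends → F and E overlap.
G starts after F ends, so F has no further overlaps.
G starts after E ends, so E has no further overlaps.
H starts before G ends → G and H overlap.
I starts after G ends.
I starts after H ends.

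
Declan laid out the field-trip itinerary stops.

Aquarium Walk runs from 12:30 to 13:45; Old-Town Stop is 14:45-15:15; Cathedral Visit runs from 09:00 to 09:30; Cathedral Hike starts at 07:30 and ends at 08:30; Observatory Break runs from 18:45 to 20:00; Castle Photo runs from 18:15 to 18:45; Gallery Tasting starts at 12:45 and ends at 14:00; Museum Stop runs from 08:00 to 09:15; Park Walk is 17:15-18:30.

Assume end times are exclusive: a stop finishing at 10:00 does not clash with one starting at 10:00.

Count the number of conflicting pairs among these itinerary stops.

Check each pair: they overlap iff neither finishes before the other starts.
Sorted by start: Cathedral Hike, Museum Stop, Cathedral Visit, Aquarium Walk, Gallery Tasting, Old-Town Stop, Park Walk, Castle Photo, Observatory Break.
Museum Stop starts before Cathedral Hike ends → Cathedral Hike and Museum Stop overlap.
Cathedral Visit starts after Cathedral Hike ends, so nothing later overlaps Cathedral Hike either.
Cathedral Visit starts before Museum Stop ends → Museum Stop and Cathedral Visit overlap.
Aquarium Walk starts after Museum Stop ends, so nothing later overlaps Museum Stop either.
Aquarium Walk starts after Cathedral Visit ends, so nothing later overlaps Cathedral Visit either.
Gallery Tasting starts before Aquarium Walk ends → Aquarium Walk and Gallery Tasting overlap.
Old-Town Stop starts after Aquarium Walk ends, so nothing later overlaps Aquarium Walk either.
Old-Town Stop starts after Gallery Tasting ends, so nothing later overlaps Gallery Tasting either.
Park Walk starts after Old-Town Stop ends, so nothing later overlaps Old-Town Stop either.
Castle Photo starts before Park Walk ends → Park Walk and Castle Photo overlap.
Observatory Break starts after Park Walk ends.
Observatory Break starts exactly when Castle Photo ends (back-to-back, no overlap).
Overlapping pairs: Aquarium Walk & Gallery Tasting, Castle Photo & Park Walk, Cathedral Hike & Museum Stop, Cathedral Visit & Museum Stop — 4 in total.

4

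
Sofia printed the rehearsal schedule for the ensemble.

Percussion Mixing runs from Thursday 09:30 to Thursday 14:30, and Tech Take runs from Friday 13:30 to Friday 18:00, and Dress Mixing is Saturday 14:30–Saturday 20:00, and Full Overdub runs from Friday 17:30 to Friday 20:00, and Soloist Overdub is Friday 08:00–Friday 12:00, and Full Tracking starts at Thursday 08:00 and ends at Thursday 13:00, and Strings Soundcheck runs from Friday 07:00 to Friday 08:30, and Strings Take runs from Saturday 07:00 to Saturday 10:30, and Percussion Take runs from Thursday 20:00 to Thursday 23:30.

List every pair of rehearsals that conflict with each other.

Full Overdub & Tech Take, Full Tracking & Percussion Mixing, Soloist Overdub & Strings Soundcheck

Sorted by start: Full Tracking, Percussion Mixing, Percussion Take, Strings Soundcheck, Soloist Overdub, Tech Take, Full Overdub, Strings Take, Dress Mixing.
Percussion Mixing starts before Full Tracking ends → Full Tracking and Percussion Mixing overlap.
Percussion Take starts after Full Tracking ends; Full Tracking is clear from here.
Percussion Take starts after Percussion Mixing ends; Percussion Mixing is clear from here.
Strings Soundcheck starts after Percussion Take ends; Percussion Take is clear from here.
Soloist Overdub starts before Strings Soundcheck ends → Strings Soundcheck and Soloist Overdub overlap.
Tech Take starts after Strings Soundcheck ends; Strings Soundcheck is clear from here.
Tech Take starts after Soloist Overdub ends; Soloist Overdub is clear from here.
Full Overdub starts before Tech Take ends → Tech Take and Full Overdub overlap.
Strings Take starts after Tech Take ends; Tech Take is clear from here.
Strings Take starts after Full Overdub ends; Full Overdub is clear from here.
Dress Mixing starts after Strings Take ends.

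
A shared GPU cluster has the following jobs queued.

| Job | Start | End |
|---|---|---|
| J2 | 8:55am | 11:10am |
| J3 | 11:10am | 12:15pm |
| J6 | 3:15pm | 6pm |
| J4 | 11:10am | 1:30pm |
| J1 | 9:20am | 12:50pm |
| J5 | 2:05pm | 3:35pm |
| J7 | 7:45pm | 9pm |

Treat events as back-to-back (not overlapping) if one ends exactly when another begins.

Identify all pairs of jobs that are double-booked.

Sorted by start: J2, J1, J3, J4, J5, J6, J7.
J1 starts before J2 ends → J2 and J1 overlap.
J3 starts exactly when J2 ends (back-to-back, no overlap); J2 is clear from here.
J3 starts before J1 ends → J1 and J3 overlap.
J4 starts before J1 ends → J1 and J4 overlap.
J5 starts after J1 ends; J1 is clear from here.
J4 starts before J3 ends → J3 and J4 overlap.
J5 starts after J3 ends; J3 is clear from here.
J5 starts after J4 ends; J4 is clear from here.
J6 starts before J5 ends → J5 and J6 overlap.
J7 starts after J5 ends.
J7 starts after J6 ends.

J1 & J2, J1 & J3, J1 & J4, J3 & J4, J5 & J6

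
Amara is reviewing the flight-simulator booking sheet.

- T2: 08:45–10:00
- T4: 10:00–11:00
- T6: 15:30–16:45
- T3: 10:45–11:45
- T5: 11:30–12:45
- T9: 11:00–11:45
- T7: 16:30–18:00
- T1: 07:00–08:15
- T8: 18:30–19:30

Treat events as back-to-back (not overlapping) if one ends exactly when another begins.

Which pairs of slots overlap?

Sorted by start: T1, T2, T4, T3, T9, T5, T6, T7, T8.
T2 starts after T1 ends, so nothing later overlaps T1 either.
T4 starts exactly when T2 ends (back-to-back, no overlap), so nothing later overlaps T2 either.
T3 starts before T4 ends → T4 and T3 overlap.
T9 starts exactly when T4 ends (back-to-back, no overlap), so nothing later overlaps T4 either.
T9 starts before T3 ends → T3 and T9 overlap.
T5 starts before T3 ends → T3 and T5 overlap.
T6 starts after T3 ends, so nothing later overlaps T3 either.
T5 starts before T9 ends → T9 and T5 overlap.
T6 starts after T9 ends, so nothing later overlaps T9 either.
T6 starts after T5 ends, so nothing later overlaps T5 either.
T7 starts before T6 ends → T6 and T7 overlap.
T8 starts after T6 ends.
T8 starts after T7 ends.

T3 & T4, T3 & T5, T3 & T9, T5 & T9, T6 & T7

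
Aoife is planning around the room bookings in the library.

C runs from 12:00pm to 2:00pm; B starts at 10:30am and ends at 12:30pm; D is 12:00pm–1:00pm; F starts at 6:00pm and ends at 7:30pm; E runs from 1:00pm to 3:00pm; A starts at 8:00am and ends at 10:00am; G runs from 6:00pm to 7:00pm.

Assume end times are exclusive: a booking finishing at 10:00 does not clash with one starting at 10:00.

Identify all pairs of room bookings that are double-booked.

B & C, B & D, C & D, C & E, F & G

Two intervals overlap when each starts before the other ends.
Sorted by start: A, B, C, D, E, F, G.
B starts after A ends; A is clear from here.
C starts before B ends → B and C overlap.
D starts before B ends → B and D overlap.
E starts after B ends; B is clear from here.
D starts before C ends → C and D overlap.
E starts before C ends → C and E overlap.
F starts after C ends; C is clear from here.
E starts exactly when D ends (back-to-back, no overlap); D is clear from here.
F starts after E ends; E is clear from here.
G starts before F ends → F and G overlap.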